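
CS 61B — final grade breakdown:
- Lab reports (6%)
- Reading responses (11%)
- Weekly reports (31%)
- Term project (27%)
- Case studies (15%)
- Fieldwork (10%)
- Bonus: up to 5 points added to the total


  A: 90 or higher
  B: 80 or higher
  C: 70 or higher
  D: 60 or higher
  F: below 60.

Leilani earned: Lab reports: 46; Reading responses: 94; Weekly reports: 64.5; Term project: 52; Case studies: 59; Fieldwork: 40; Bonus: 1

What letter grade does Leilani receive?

Weighted total:
  Lab reports 46 × 0.06 = 2.76
  Reading responses 94 × 0.11 = 10.34
  Weekly reports 64.5 × 0.31 = 19.995
  Term project 52 × 0.27 = 14.04
  Case studies 59 × 0.15 = 8.85
  Fieldwork 40 × 0.1 = 4
Sum = 59.985
Bonus: 59.985 + 1 = 60.985
60.985 is ≥ 60 and < 70 → D

D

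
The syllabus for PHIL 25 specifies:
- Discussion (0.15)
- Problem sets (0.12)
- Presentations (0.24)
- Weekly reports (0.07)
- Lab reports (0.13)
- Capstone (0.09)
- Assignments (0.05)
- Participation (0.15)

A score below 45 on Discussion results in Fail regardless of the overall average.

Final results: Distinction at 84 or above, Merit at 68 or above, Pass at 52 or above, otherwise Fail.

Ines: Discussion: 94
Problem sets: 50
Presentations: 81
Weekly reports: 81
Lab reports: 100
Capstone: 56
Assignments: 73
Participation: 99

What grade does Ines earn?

Discussion score 94 ≥ 45: minimum met.
Weighted total:
  Discussion 94 × 0.15 = 14.1
  Problem sets 50 × 0.12 = 6
  Presentations 81 × 0.24 = 19.44
  Weekly reports 81 × 0.07 = 5.67
  Lab reports 100 × 0.13 = 13
  Capstone 56 × 0.09 = 5.04
  Assignments 73 × 0.05 = 3.65
  Participation 99 × 0.15 = 14.85
Sum = 81.75
81.75 is ≥ 68 and < 84 → Merit

Merit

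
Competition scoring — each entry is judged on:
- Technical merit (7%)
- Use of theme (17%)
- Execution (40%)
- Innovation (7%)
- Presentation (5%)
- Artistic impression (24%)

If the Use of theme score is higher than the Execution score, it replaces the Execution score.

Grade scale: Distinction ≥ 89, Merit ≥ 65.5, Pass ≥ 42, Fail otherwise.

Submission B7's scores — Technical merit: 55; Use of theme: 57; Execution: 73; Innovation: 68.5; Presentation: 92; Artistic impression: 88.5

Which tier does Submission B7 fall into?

Use of theme (57) ≤ Execution (73), so Execution stays at 73.
Weighted total:
  Technical merit 55 × 0.07 = 3.85
  Use of theme 57 × 0.17 = 9.69
  Execution 73 × 0.4 = 29.2
  Innovation 68.5 × 0.07 = 4.795
  Presentation 92 × 0.05 = 4.6
  Artistic impression 88.5 × 0.24 = 21.24
Sum = 73.375
73.375 is ≥ 65.5 and < 89 → Merit

Merit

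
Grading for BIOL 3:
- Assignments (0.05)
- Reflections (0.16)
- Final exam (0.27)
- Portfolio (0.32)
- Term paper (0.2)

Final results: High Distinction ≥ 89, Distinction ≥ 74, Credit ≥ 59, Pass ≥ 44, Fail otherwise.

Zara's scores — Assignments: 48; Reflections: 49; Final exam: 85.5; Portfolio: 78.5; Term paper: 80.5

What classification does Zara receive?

Distinction

Weighted total:
  Assignments 48 × 0.05 = 2.4
  Reflections 49 × 0.16 = 7.84
  Final exam 85.5 × 0.27 = 23.085
  Portfolio 78.5 × 0.32 = 25.12
  Term paper 80.5 × 0.2 = 16.1
Sum = 74.545
74.545 is ≥ 74 and < 89 → Distinction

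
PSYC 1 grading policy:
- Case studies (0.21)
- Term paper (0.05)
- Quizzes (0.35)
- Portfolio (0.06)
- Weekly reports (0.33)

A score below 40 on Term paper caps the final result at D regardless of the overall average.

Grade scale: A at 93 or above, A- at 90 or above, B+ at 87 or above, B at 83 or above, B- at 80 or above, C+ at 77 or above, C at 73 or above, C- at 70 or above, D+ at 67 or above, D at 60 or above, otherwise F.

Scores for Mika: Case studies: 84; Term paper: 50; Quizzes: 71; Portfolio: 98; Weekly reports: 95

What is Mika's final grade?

B-

Term paper score 50 ≥ 40: minimum met.
Weighted total:
  Case studies 84 × 0.21 = 17.64
  Term paper 50 × 0.05 = 2.5
  Quizzes 71 × 0.35 = 24.85
  Portfolio 98 × 0.06 = 5.88
  Weekly reports 95 × 0.33 = 31.35
Sum = 82.22
82.22 is ≥ 80 and < 83 → B-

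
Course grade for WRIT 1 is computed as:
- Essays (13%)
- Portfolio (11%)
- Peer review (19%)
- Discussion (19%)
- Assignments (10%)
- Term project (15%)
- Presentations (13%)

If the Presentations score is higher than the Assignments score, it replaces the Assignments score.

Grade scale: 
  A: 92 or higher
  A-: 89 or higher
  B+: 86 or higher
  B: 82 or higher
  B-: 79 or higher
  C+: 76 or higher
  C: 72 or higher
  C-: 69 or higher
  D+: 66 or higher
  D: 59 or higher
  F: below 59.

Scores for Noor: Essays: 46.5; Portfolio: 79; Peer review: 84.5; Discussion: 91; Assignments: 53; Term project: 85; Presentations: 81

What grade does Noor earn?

B-

Presentations (81) > Assignments (53), so Assignments counts as 81.
Weighted total:
  Essays 46.5 × 0.13 = 6.045
  Portfolio 79 × 0.11 = 8.69
  Peer review 84.5 × 0.19 = 16.055
  Discussion 91 × 0.19 = 17.29
  Assignments 81 × 0.1 = 8.1
  Term project 85 × 0.15 = 12.75
  Presentations 81 × 0.13 = 10.53
Sum = 79.46
79.46 is ≥ 79 and < 82 → B-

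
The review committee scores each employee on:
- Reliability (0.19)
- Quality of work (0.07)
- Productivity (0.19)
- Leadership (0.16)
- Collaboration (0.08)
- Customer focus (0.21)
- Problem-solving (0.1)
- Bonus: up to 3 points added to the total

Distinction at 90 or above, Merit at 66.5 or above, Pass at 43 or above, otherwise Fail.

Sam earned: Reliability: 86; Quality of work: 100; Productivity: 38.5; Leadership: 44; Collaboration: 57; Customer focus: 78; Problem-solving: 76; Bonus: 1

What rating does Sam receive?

Weighted total:
  Reliability 86 × 0.19 = 16.34
  Quality of work 100 × 0.07 = 7
  Productivity 38.5 × 0.19 = 7.315
  Leadership 44 × 0.16 = 7.04
  Collaboration 57 × 0.08 = 4.56
  Customer focus 78 × 0.21 = 16.38
  Problem-solving 76 × 0.1 = 7.6
Sum = 66.235
Bonus: 66.235 + 1 = 67.235
67.235 is ≥ 66.5 and < 90 → Merit

Merit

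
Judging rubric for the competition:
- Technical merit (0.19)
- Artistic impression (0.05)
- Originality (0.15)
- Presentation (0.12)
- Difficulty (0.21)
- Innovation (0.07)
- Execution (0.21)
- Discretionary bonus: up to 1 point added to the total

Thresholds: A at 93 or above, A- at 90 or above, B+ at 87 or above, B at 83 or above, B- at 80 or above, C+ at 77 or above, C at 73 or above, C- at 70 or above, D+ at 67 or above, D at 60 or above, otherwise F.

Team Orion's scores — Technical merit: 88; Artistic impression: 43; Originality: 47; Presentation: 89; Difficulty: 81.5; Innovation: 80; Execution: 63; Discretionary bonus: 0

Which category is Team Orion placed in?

Weighted total:
  Technical merit 88 × 0.19 = 16.72
  Artistic impression 43 × 0.05 = 2.15
  Originality 47 × 0.15 = 7.05
  Presentation 89 × 0.12 = 10.68
  Difficulty 81.5 × 0.21 = 17.115
  Innovation 80 × 0.07 = 5.6
  Execution 63 × 0.21 = 13.23
Sum = 72.545
Discretionary bonus: 72.545 + 0 = 72.545
72.545 is ≥ 70 and < 73 → C-

C-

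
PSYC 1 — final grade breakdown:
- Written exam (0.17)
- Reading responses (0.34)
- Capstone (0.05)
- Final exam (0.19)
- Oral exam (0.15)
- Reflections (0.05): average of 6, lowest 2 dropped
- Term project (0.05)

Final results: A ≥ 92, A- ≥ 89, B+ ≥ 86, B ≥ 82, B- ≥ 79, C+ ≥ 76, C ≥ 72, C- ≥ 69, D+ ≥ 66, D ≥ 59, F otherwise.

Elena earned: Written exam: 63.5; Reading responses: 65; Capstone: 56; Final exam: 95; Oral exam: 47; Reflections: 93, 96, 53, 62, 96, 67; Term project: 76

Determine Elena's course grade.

D+

Reflections: drop 53, 62 → average of remaining 4 = 352/4 = 88
Weighted total:
  Written exam 63.5 × 0.17 = 10.795
  Reading responses 65 × 0.34 = 22.1
  Capstone 56 × 0.05 = 2.8
  Final exam 95 × 0.19 = 18.05
  Oral exam 47 × 0.15 = 7.05
  Reflections 88 × 0.05 = 4.4
  Term project 76 × 0.05 = 3.8
Sum = 68.995
68.995 is ≥ 66 and < 69 → D+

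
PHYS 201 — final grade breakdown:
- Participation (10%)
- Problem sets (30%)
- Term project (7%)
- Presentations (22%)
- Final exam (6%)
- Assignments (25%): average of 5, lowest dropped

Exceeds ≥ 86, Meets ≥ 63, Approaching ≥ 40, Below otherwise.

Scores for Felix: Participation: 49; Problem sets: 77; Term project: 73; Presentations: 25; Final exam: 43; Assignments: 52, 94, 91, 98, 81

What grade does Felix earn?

Meets

Assignments: drop 52 → average of remaining 4 = 364/4 = 91
Weighted total:
  Participation 49 × 0.1 = 4.9
  Problem sets 77 × 0.3 = 23.1
  Term project 73 × 0.07 = 5.11
  Presentations 25 × 0.22 = 5.5
  Final exam 43 × 0.06 = 2.58
  Assignments 91 × 0.25 = 22.75
Sum = 63.94
63.94 is ≥ 63 and < 86 → Meets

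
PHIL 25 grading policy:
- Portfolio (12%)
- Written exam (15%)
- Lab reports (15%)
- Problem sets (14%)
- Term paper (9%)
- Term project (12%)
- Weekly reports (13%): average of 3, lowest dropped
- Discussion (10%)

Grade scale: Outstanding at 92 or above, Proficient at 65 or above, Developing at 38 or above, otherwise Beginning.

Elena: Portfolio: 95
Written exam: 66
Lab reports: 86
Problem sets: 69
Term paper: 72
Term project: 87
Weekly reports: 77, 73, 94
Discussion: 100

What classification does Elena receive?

Weekly reports: drop 73 → average of remaining 2 = 171/2 = 85.5
Weighted total:
  Portfolio 95 × 0.12 = 11.4
  Written exam 66 × 0.15 = 9.9
  Lab reports 86 × 0.15 = 12.9
  Problem sets 69 × 0.14 = 9.66
  Term paper 72 × 0.09 = 6.48
  Term project 87 × 0.12 = 10.44
  Weekly reports 85.5 × 0.13 = 11.115
  Discussion 100 × 0.1 = 10
Sum = 81.895
81.895 is ≥ 65 and < 92 → Proficient

Proficient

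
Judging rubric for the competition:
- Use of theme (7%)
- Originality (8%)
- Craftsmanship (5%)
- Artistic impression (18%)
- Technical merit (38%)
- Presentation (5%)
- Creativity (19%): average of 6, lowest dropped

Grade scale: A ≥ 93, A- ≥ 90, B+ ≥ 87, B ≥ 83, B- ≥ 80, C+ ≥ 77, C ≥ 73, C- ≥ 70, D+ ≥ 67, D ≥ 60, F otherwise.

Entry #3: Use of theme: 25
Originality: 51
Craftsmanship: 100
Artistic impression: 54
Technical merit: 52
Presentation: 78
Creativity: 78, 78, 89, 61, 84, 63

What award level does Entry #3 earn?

F

Creativity: drop 61 → average of remaining 5 = 392/5 = 78.4
Weighted total:
  Use of theme 25 × 0.07 = 1.75
  Originality 51 × 0.08 = 4.08
  Craftsmanship 100 × 0.05 = 5
  Artistic impression 54 × 0.18 = 9.72
  Technical merit 52 × 0.38 = 19.76
  Presentation 78 × 0.05 = 3.9
  Creativity 78.4 × 0.19 = 14.896
Sum = 59.106
59.106 < 60 → F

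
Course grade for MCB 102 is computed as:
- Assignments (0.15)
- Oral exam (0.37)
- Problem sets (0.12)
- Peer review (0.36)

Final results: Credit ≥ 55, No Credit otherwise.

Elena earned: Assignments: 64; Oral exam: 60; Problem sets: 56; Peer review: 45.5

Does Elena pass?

Weighted total:
  Assignments 64 × 0.15 = 9.6
  Oral exam 60 × 0.37 = 22.2
  Problem sets 56 × 0.12 = 6.72
  Peer review 45.5 × 0.36 = 16.38
Sum = 54.9
54.9 < 55 → No Credit

No Credit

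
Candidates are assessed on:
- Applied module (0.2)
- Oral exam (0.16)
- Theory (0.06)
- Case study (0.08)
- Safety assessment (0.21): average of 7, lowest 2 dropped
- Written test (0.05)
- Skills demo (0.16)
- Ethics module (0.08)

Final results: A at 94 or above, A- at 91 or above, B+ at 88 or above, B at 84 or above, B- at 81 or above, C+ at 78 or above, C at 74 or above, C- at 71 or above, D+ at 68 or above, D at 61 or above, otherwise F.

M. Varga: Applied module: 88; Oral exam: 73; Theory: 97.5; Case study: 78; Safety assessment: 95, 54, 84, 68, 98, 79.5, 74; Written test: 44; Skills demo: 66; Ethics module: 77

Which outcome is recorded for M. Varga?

C+

Safety assessment: drop 54, 68 → average of remaining 5 = 430.5/5 = 86.1
Weighted total:
  Applied module 88 × 0.2 = 17.6
  Oral exam 73 × 0.16 = 11.68
  Theory 97.5 × 0.06 = 5.85
  Case study 78 × 0.08 = 6.24
  Safety assessment 86.1 × 0.21 = 18.081
  Written test 44 × 0.05 = 2.2
  Skills demo 66 × 0.16 = 10.56
  Ethics module 77 × 0.08 = 6.16
Sum = 78.371
78.371 is ≥ 78 and < 81 → C+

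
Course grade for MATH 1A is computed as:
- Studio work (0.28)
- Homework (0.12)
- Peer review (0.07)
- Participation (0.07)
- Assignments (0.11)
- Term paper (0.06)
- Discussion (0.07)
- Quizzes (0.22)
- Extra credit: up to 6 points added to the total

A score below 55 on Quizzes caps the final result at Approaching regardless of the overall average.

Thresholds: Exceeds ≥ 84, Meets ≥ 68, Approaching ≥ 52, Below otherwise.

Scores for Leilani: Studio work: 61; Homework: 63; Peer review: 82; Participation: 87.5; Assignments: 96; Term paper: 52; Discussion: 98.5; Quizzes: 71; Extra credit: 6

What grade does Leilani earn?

Meets

Quizzes score 71 ≥ 55: minimum met.
Weighted total:
  Studio work 61 × 0.28 = 17.08
  Homework 63 × 0.12 = 7.56
  Peer review 82 × 0.07 = 5.74
  Participation 87.5 × 0.07 = 6.125
  Assignments 96 × 0.11 = 10.56
  Term paper 52 × 0.06 = 3.12
  Discussion 98.5 × 0.07 = 6.895
  Quizzes 71 × 0.22 = 15.62
Sum = 72.7
Extra credit: 72.7 + 6 = 78.7
78.7 is ≥ 68 and < 84 → Meets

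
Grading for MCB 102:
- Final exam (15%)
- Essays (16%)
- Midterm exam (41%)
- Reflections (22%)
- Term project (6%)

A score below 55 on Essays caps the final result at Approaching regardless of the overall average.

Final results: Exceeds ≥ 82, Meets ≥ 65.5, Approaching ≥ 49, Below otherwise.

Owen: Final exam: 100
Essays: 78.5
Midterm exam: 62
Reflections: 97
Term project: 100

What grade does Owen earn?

Essays score 78.5 ≥ 55: minimum met.
Weighted total:
  Final exam 100 × 0.15 = 15
  Essays 78.5 × 0.16 = 12.56
  Midterm exam 62 × 0.41 = 25.42
  Reflections 97 × 0.22 = 21.34
  Term project 100 × 0.06 = 6
Sum = 80.32
80.32 is ≥ 65.5 and < 82 → Meets

Meets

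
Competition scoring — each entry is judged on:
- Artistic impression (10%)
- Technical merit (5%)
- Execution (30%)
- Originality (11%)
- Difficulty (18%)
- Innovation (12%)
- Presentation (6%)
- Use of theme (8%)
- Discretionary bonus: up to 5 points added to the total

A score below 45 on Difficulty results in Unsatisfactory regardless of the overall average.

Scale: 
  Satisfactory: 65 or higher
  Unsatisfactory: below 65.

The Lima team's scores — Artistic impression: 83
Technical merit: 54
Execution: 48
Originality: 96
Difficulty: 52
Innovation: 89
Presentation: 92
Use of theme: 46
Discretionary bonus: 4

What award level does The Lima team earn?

Satisfactory

Difficulty score 52 ≥ 45: minimum met.
Weighted total:
  Artistic impression 83 × 0.1 = 8.3
  Technical merit 54 × 0.05 = 2.7
  Execution 48 × 0.3 = 14.4
  Originality 96 × 0.11 = 10.56
  Difficulty 52 × 0.18 = 9.36
  Innovation 89 × 0.12 = 10.68
  Presentation 92 × 0.06 = 5.52
  Use of theme 46 × 0.08 = 3.68
Sum = 65.2
Discretionary bonus: 65.2 + 4 = 69.2
69.2 ≥ 65 → Satisfactory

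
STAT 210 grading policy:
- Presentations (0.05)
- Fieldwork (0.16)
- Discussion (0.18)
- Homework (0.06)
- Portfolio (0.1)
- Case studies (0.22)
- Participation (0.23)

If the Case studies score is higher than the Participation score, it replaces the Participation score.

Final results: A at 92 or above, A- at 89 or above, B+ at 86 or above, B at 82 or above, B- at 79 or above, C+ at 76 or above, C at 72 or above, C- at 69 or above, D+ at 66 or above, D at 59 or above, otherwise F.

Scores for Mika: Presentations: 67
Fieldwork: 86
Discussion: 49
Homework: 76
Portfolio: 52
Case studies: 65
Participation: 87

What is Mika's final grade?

Case studies (65) ≤ Participation (87), so Participation stays at 87.
Weighted total:
  Presentations 67 × 0.05 = 3.35
  Fieldwork 86 × 0.16 = 13.76
  Discussion 49 × 0.18 = 8.82
  Homework 76 × 0.06 = 4.56
  Portfolio 52 × 0.1 = 5.2
  Case studies 65 × 0.22 = 14.3
  Participation 87 × 0.23 = 20.01
Sum = 70
70 is ≥ 69 and < 72 → C-

C-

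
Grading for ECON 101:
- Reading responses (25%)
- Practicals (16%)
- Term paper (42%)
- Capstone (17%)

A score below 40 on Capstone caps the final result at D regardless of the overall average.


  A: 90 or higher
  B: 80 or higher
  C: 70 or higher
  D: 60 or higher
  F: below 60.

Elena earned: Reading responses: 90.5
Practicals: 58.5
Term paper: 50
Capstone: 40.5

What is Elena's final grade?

Capstone score 40.5 ≥ 40: minimum met.
Weighted total:
  Reading responses 90.5 × 0.25 = 22.625
  Practicals 58.5 × 0.16 = 9.36
  Term paper 50 × 0.42 = 21
  Capstone 40.5 × 0.17 = 6.885
Sum = 59.87
59.87 < 60 → F

F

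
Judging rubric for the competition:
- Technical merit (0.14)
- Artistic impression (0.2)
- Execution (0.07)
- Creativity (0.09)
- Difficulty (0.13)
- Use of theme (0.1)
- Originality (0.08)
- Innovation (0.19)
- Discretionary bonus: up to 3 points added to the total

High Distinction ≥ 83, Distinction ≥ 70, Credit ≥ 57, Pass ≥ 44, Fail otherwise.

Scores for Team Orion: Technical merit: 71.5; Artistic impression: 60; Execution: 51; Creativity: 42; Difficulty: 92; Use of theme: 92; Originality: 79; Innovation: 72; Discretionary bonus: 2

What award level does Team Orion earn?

Weighted total:
  Technical merit 71.5 × 0.14 = 10.01
  Artistic impression 60 × 0.2 = 12
  Execution 51 × 0.07 = 3.57
  Creativity 42 × 0.09 = 3.78
  Difficulty 92 × 0.13 = 11.96
  Use of theme 92 × 0.1 = 9.2
  Originality 79 × 0.08 = 6.32
  Innovation 72 × 0.19 = 13.68
Sum = 70.52
Discretionary bonus: 70.52 + 2 = 72.52
72.52 is ≥ 70 and < 83 → Distinction

Distinction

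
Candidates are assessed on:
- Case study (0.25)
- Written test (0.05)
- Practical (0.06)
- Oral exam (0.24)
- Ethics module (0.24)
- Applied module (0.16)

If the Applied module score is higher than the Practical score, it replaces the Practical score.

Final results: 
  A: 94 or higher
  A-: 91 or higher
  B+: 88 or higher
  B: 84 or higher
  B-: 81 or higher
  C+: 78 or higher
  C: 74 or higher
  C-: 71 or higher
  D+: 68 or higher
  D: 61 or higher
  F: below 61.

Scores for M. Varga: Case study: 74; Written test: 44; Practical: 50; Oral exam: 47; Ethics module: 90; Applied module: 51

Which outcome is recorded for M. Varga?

Applied module (51) > Practical (50), so Practical counts as 51.
Weighted total:
  Case study 74 × 0.25 = 18.5
  Written test 44 × 0.05 = 2.2
  Practical 51 × 0.06 = 3.06
  Oral exam 47 × 0.24 = 11.28
  Ethics module 90 × 0.24 = 21.6
  Applied module 51 × 0.16 = 8.16
Sum = 64.8
64.8 is ≥ 61 and < 68 → D

D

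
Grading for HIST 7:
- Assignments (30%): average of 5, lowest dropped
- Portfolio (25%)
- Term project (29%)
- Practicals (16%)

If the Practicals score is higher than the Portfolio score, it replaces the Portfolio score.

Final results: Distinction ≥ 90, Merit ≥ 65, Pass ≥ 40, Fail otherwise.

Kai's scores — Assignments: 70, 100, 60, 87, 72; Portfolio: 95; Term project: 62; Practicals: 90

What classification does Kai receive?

Assignments: drop 60 → average of remaining 4 = 329/4 = 82.25
Practicals (90) ≤ Portfolio (95), so Portfolio stays at 95.
Weighted total:
  Assignments 82.25 × 0.3 = 24.675
  Portfolio 95 × 0.25 = 23.75
  Term project 62 × 0.29 = 17.98
  Practicals 90 × 0.16 = 14.4
Sum = 80.805
80.805 is ≥ 65 and < 90 → Merit

Merit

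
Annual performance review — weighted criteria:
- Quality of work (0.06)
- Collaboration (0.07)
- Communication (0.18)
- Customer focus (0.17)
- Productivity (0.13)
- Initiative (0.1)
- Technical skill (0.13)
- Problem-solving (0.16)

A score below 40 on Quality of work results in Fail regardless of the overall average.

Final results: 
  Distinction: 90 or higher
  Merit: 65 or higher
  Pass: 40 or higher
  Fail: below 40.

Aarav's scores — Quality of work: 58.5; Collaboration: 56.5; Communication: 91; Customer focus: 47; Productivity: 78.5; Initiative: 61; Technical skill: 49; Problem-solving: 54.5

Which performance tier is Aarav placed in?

Pass

Quality of work score 58.5 ≥ 40: minimum met.
Weighted total:
  Quality of work 58.5 × 0.06 = 3.51
  Collaboration 56.5 × 0.07 = 3.955
  Communication 91 × 0.18 = 16.38
  Customer focus 47 × 0.17 = 7.99
  Productivity 78.5 × 0.13 = 10.205
  Initiative 61 × 0.1 = 6.1
  Technical skill 49 × 0.13 = 6.37
  Problem-solving 54.5 × 0.16 = 8.72
Sum = 63.23
63.23 is ≥ 40 and < 65 → Pass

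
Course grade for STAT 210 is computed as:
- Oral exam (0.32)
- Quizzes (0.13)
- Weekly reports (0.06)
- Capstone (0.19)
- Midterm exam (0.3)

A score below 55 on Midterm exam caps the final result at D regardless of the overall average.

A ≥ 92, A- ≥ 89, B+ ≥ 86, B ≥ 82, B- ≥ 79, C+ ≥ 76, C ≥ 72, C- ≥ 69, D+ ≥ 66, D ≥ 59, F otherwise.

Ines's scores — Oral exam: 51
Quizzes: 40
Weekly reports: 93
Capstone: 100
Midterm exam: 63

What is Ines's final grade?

Midterm exam score 63 ≥ 55: minimum met.
Weighted total:
  Oral exam 51 × 0.32 = 16.32
  Quizzes 40 × 0.13 = 5.2
  Weekly reports 93 × 0.06 = 5.58
  Capstone 100 × 0.19 = 19
  Midterm exam 63 × 0.3 = 18.9
Sum = 65
65 is ≥ 59 and < 66 → D

D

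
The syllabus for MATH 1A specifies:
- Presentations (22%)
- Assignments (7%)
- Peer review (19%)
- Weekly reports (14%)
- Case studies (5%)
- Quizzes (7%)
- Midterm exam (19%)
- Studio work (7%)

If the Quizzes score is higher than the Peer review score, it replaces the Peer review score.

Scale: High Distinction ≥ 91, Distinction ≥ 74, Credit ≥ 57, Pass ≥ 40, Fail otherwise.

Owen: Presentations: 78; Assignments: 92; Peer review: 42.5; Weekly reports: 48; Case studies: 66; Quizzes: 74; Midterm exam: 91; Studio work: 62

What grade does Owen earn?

Quizzes (74) > Peer review (42.5), so Peer review counts as 74.
Weighted total:
  Presentations 78 × 0.22 = 17.16
  Assignments 92 × 0.07 = 6.44
  Peer review 74 × 0.19 = 14.06
  Weekly reports 48 × 0.14 = 6.72
  Case studies 66 × 0.05 = 3.3
  Quizzes 74 × 0.07 = 5.18
  Midterm exam 91 × 0.19 = 17.29
  Studio work 62 × 0.07 = 4.34
Sum = 74.49
74.49 is ≥ 74 and < 91 → Distinction

Distinction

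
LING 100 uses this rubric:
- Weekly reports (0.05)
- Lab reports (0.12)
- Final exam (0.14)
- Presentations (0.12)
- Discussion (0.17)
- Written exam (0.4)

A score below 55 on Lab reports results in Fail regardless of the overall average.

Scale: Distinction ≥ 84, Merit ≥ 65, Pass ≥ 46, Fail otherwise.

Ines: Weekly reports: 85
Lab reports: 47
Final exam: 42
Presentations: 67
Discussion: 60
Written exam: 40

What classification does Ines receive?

Fail

Lab reports score 47 < 55: minimum not met.
Weighted total:
  Weekly reports 85 × 0.05 = 4.25
  Lab reports 47 × 0.12 = 5.64
  Final exam 42 × 0.14 = 5.88
  Presentations 67 × 0.12 = 8.04
  Discussion 60 × 0.17 = 10.2
  Written exam 40 × 0.4 = 16
Sum = 50.01
Because the Lab reports minimum was not met, the result is Fail.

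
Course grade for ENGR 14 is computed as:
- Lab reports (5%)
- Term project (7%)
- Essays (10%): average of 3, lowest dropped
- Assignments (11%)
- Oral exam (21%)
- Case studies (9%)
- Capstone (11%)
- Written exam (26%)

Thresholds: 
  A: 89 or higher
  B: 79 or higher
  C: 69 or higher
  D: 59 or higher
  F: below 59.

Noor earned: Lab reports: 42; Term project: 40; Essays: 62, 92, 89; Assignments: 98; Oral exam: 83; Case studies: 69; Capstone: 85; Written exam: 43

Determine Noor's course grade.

D

Essays: drop 62 → average of remaining 2 = 181/2 = 90.5
Weighted total:
  Lab reports 42 × 0.05 = 2.1
  Term project 40 × 0.07 = 2.8
  Essays 90.5 × 0.1 = 9.05
  Assignments 98 × 0.11 = 10.78
  Oral exam 83 × 0.21 = 17.43
  Case studies 69 × 0.09 = 6.21
  Capstone 85 × 0.11 = 9.35
  Written exam 43 × 0.26 = 11.18
Sum = 68.9
68.9 is ≥ 59 and < 69 → D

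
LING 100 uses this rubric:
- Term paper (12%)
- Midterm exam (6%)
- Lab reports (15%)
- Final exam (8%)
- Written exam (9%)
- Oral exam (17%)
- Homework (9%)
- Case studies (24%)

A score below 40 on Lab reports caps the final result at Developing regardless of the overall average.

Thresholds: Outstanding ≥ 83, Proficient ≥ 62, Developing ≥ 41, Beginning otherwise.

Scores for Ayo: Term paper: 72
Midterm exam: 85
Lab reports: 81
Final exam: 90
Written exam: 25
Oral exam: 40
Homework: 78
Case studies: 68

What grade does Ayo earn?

Proficient

Lab reports score 81 ≥ 40: minimum met.
Weighted total:
  Term paper 72 × 0.12 = 8.64
  Midterm exam 85 × 0.06 = 5.1
  Lab reports 81 × 0.15 = 12.15
  Final exam 90 × 0.08 = 7.2
  Written exam 25 × 0.09 = 2.25
  Oral exam 40 × 0.17 = 6.8
  Homework 78 × 0.09 = 7.02
  Case studies 68 × 0.24 = 16.32
Sum = 65.48
65.48 is ≥ 62 and < 83 → Proficient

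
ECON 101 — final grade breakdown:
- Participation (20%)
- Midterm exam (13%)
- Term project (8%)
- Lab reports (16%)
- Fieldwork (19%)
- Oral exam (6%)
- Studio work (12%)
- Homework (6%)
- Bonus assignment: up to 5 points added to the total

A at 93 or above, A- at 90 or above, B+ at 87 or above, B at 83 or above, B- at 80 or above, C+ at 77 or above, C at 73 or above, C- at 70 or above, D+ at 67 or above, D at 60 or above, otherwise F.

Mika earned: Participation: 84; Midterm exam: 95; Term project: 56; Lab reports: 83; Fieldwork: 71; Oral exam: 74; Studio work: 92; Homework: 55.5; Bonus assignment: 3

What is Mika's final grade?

B-

Weighted total:
  Participation 84 × 0.2 = 16.8
  Midterm exam 95 × 0.13 = 12.35
  Term project 56 × 0.08 = 4.48
  Lab reports 83 × 0.16 = 13.28
  Fieldwork 71 × 0.19 = 13.49
  Oral exam 74 × 0.06 = 4.44
  Studio work 92 × 0.12 = 11.04
  Homework 55.5 × 0.06 = 3.33
Sum = 79.21
Bonus assignment: 79.21 + 3 = 82.21
82.21 is ≥ 80 and < 83 → B-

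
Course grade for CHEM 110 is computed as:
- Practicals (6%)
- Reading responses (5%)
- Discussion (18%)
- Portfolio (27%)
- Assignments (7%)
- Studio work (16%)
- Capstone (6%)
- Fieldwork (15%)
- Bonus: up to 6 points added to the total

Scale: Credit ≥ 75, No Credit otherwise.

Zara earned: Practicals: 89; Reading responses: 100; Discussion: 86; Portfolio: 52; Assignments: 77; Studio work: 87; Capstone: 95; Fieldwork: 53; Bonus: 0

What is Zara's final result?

Weighted total:
  Practicals 89 × 0.06 = 5.34
  Reading responses 100 × 0.05 = 5
  Discussion 86 × 0.18 = 15.48
  Portfolio 52 × 0.27 = 14.04
  Assignments 77 × 0.07 = 5.39
  Studio work 87 × 0.16 = 13.92
  Capstone 95 × 0.06 = 5.7
  Fieldwork 53 × 0.15 = 7.95
Sum = 72.82
Bonus: 72.82 + 0 = 72.82
72.82 < 75 → No Credit

No Credit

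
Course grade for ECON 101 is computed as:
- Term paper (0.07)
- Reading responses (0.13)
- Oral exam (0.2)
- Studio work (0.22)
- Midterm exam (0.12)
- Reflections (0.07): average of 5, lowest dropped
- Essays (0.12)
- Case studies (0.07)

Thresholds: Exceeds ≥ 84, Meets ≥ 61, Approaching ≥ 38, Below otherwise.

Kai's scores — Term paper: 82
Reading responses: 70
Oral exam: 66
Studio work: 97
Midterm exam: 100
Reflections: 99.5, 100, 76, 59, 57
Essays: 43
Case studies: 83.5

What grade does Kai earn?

Reflections: drop 57 → average of remaining 4 = 334.5/4 = 83.625
Weighted total:
  Term paper 82 × 0.07 = 5.74
  Reading responses 70 × 0.13 = 9.1
  Oral exam 66 × 0.2 = 13.2
  Studio work 97 × 0.22 = 21.34
  Midterm exam 100 × 0.12 = 12
  Reflections 83.625 × 0.07 = 5.85375
  Essays 43 × 0.12 = 5.16
  Case studies 83.5 × 0.07 = 5.845
Sum = 78.23875
78.23875 is ≥ 61 and < 84 → Meets

Meets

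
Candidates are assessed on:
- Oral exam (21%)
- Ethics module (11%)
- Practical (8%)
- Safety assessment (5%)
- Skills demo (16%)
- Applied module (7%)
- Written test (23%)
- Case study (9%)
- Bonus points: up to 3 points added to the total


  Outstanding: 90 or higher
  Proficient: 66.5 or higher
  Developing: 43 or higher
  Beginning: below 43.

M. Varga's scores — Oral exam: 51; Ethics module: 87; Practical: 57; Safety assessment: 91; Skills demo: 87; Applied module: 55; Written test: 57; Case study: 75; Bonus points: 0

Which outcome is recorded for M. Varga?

Weighted total:
  Oral exam 51 × 0.21 = 10.71
  Ethics module 87 × 0.11 = 9.57
  Practical 57 × 0.08 = 4.56
  Safety assessment 91 × 0.05 = 4.55
  Skills demo 87 × 0.16 = 13.92
  Applied module 55 × 0.07 = 3.85
  Written test 57 × 0.23 = 13.11
  Case study 75 × 0.09 = 6.75
Sum = 67.02
Bonus points: 67.02 + 0 = 67.02
67.02 is ≥ 66.5 and < 90 → Proficient

Proficient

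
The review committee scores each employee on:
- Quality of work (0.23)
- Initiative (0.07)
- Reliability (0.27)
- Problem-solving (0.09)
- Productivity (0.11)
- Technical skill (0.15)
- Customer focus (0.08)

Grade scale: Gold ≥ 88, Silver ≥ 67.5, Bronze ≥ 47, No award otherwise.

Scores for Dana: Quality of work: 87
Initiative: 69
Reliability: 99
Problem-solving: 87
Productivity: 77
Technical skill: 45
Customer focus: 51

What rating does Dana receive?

Weighted total:
  Quality of work 87 × 0.23 = 20.01
  Initiative 69 × 0.07 = 4.83
  Reliability 99 × 0.27 = 26.73
  Problem-solving 87 × 0.09 = 7.83
  Productivity 77 × 0.11 = 8.47
  Technical skill 45 × 0.15 = 6.75
  Customer focus 51 × 0.08 = 4.08
Sum = 78.7
78.7 is ≥ 67.5 and < 88 → Silver

Silver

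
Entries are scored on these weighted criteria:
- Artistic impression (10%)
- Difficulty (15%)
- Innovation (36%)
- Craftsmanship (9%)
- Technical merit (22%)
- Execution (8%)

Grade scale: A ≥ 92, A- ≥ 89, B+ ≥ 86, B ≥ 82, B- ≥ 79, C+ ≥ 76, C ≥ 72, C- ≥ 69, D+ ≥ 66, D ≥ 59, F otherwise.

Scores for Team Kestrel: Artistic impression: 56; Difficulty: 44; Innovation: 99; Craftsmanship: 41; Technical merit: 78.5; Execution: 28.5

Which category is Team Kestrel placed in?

C-

Weighted total:
  Artistic impression 56 × 0.1 = 5.6
  Difficulty 44 × 0.15 = 6.6
  Innovation 99 × 0.36 = 35.64
  Craftsmanship 41 × 0.09 = 3.69
  Technical merit 78.5 × 0.22 = 17.27
  Execution 28.5 × 0.08 = 2.28
Sum = 71.08
71.08 is ≥ 69 and < 72 → C-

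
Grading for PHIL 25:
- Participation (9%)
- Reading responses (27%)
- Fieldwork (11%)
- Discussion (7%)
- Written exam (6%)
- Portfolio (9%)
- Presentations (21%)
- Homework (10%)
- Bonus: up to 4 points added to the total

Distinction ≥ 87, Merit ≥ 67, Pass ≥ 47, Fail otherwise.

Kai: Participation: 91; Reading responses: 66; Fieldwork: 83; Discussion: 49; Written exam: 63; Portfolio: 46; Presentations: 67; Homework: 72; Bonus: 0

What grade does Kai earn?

Weighted total:
  Participation 91 × 0.09 = 8.19
  Reading responses 66 × 0.27 = 17.82
  Fieldwork 83 × 0.11 = 9.13
  Discussion 49 × 0.07 = 3.43
  Written exam 63 × 0.06 = 3.78
  Portfolio 46 × 0.09 = 4.14
  Presentations 67 × 0.21 = 14.07
  Homework 72 × 0.1 = 7.2
Sum = 67.76
Bonus: 67.76 + 0 = 67.76
67.76 is ≥ 67 and < 87 → Merit

Merit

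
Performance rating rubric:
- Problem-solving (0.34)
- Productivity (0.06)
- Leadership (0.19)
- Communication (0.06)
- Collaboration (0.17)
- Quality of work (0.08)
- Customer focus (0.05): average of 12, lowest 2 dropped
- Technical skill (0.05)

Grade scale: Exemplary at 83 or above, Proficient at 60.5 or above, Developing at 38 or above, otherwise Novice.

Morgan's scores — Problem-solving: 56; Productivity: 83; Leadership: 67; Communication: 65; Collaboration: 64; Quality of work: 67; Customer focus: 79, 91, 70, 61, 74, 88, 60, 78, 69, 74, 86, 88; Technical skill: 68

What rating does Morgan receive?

Customer focus: drop 60, 61 → average of remaining 10 = 797/10 = 79.7
Weighted total:
  Problem-solving 56 × 0.34 = 19.04
  Productivity 83 × 0.06 = 4.98
  Leadership 67 × 0.19 = 12.73
  Communication 65 × 0.06 = 3.9
  Collaboration 64 × 0.17 = 10.88
  Quality of work 67 × 0.08 = 5.36
  Customer focus 79.7 × 0.05 = 3.985
  Technical skill 68 × 0.05 = 3.4
Sum = 64.275
64.275 is ≥ 60.5 and < 83 → Proficient

Proficient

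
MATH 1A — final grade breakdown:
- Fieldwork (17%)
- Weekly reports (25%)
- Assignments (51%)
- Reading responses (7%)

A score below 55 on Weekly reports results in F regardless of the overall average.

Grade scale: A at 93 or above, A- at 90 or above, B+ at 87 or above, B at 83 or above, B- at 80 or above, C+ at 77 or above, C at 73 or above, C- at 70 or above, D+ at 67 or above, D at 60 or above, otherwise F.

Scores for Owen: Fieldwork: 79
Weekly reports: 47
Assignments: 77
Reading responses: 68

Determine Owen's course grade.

F

Weekly reports score 47 < 55: minimum not met.
Weighted total:
  Fieldwork 79 × 0.17 = 13.43
  Weekly reports 47 × 0.25 = 11.75
  Assignments 77 × 0.51 = 39.27
  Reading responses 68 × 0.07 = 4.76
Sum = 69.21
Because the Weekly reports minimum was not met, the result is F.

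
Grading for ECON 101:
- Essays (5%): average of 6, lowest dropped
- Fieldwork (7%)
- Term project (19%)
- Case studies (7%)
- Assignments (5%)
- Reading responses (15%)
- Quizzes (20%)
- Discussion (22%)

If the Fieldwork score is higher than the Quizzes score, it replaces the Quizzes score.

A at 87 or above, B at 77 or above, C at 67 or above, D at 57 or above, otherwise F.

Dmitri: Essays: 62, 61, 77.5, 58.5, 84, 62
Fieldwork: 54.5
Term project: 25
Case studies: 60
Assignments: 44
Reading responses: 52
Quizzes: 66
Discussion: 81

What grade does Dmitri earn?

D

Essays: drop 58.5 → average of remaining 5 = 346.5/5 = 69.3
Fieldwork (54.5) ≤ Quizzes (66), so Quizzes stays at 66.
Weighted total:
  Essays 69.3 × 0.05 = 3.465
  Fieldwork 54.5 × 0.07 = 3.815
  Term project 25 × 0.19 = 4.75
  Case studies 60 × 0.07 = 4.2
  Assignments 44 × 0.05 = 2.2
  Reading responses 52 × 0.15 = 7.8
  Quizzes 66 × 0.2 = 13.2
  Discussion 81 × 0.22 = 17.82
Sum = 57.25
57.25 is ≥ 57 and < 67 → D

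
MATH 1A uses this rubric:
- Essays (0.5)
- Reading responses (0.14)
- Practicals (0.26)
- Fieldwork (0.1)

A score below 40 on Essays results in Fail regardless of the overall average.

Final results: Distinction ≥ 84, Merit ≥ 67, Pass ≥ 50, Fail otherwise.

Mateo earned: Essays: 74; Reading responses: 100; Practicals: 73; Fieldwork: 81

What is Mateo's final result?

Merit

Essays score 74 ≥ 40: minimum met.
Weighted total:
  Essays 74 × 0.5 = 37
  Reading responses 100 × 0.14 = 14
  Practicals 73 × 0.26 = 18.98
  Fieldwork 81 × 0.1 = 8.1
Sum = 78.08
78.08 is ≥ 67 and < 84 → Merit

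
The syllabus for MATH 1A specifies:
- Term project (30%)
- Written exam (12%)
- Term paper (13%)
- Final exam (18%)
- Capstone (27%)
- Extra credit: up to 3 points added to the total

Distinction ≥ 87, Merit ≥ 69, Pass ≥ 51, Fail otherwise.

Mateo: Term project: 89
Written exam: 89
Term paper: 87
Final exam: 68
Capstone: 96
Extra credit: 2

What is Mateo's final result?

Distinction

Weighted total:
  Term project 89 × 0.3 = 26.7
  Written exam 89 × 0.12 = 10.68
  Term paper 87 × 0.13 = 11.31
  Final exam 68 × 0.18 = 12.24
  Capstone 96 × 0.27 = 25.92
Sum = 86.85
Extra credit: 86.85 + 2 = 88.85
88.85 ≥ 87 → Distinction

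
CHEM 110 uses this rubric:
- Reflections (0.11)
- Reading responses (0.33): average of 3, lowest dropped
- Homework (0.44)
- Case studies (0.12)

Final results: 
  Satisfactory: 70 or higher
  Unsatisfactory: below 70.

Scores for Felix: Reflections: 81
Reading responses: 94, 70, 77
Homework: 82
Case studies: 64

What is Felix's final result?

Reading responses: drop 70 → average of remaining 2 = 171/2 = 85.5
Weighted total:
  Reflections 81 × 0.11 = 8.91
  Reading responses 85.5 × 0.33 = 28.215
  Homework 82 × 0.44 = 36.08
  Case studies 64 × 0.12 = 7.68
Sum = 80.885
80.885 ≥ 70 → Satisfactory

Satisfactory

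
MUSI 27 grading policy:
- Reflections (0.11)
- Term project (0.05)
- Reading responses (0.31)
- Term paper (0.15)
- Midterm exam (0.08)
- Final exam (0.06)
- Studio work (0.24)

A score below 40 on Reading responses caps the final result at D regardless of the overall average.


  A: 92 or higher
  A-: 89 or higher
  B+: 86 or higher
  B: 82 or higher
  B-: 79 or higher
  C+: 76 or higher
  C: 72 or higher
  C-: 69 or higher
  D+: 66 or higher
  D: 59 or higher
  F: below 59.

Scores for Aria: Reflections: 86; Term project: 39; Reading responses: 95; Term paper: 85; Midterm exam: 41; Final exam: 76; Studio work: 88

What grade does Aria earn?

B

Reading responses score 95 ≥ 40: minimum met.
Weighted total:
  Reflections 86 × 0.11 = 9.46
  Term project 39 × 0.05 = 1.95
  Reading responses 95 × 0.31 = 29.45
  Term paper 85 × 0.15 = 12.75
  Midterm exam 41 × 0.08 = 3.28
  Final exam 76 × 0.06 = 4.56
  Studio work 88 × 0.24 = 21.12
Sum = 82.57
82.57 is ≥ 82 and < 86 → B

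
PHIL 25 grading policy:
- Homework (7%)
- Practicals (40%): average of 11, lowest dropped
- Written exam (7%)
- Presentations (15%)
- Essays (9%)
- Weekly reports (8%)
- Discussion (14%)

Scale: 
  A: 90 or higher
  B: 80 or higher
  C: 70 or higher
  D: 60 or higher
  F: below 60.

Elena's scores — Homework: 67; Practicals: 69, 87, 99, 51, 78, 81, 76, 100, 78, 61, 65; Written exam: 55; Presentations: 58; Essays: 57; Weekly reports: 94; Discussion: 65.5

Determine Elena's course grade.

Practicals: drop 51 → average of remaining 10 = 794/10 = 79.4
Weighted total:
  Homework 67 × 0.07 = 4.69
  Practicals 79.4 × 0.4 = 31.76
  Written exam 55 × 0.07 = 3.85
  Presentations 58 × 0.15 = 8.7
  Essays 57 × 0.09 = 5.13
  Weekly reports 94 × 0.08 = 7.52
  Discussion 65.5 × 0.14 = 9.17
Sum = 70.82
70.82 is ≥ 70 and < 80 → C

C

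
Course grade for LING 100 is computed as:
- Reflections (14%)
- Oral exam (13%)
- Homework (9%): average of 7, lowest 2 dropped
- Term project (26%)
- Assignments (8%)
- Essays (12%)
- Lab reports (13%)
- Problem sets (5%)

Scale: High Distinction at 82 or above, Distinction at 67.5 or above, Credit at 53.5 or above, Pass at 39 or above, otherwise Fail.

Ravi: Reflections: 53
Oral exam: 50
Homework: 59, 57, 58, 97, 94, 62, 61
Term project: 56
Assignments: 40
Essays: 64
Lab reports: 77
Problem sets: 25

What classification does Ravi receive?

Homework: drop 57, 58 → average of remaining 5 = 373/5 = 74.6
Weighted total:
  Reflections 53 × 0.14 = 7.42
  Oral exam 50 × 0.13 = 6.5
  Homework 74.6 × 0.09 = 6.714
  Term project 56 × 0.26 = 14.56
  Assignments 40 × 0.08 = 3.2
  Essays 64 × 0.12 = 7.68
  Lab reports 77 × 0.13 = 10.01
  Problem sets 25 × 0.05 = 1.25
Sum = 57.334
57.334 is ≥ 53.5 and < 67.5 → Credit

Credit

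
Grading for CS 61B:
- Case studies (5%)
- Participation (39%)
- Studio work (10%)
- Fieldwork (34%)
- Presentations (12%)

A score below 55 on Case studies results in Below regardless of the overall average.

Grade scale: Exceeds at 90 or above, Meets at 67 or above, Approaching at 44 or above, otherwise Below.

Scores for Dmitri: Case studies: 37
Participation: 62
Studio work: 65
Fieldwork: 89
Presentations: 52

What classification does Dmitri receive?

Below

Case studies score 37 < 55: minimum not met.
Weighted total:
  Case studies 37 × 0.05 = 1.85
  Participation 62 × 0.39 = 24.18
  Studio work 65 × 0.1 = 6.5
  Fieldwork 89 × 0.34 = 30.26
  Presentations 52 × 0.12 = 6.24
Sum = 69.03
Because the Case studies minimum was not met, the result is Below.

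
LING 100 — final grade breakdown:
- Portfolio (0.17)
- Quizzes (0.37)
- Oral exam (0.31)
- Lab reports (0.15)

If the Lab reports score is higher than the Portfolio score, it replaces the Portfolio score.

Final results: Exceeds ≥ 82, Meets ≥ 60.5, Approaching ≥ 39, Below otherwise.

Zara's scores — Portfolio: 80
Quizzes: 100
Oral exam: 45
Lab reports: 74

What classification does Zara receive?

Meets

Lab reports (74) ≤ Portfolio (80), so Portfolio stays at 80.
Weighted total:
  Portfolio 80 × 0.17 = 13.6
  Quizzes 100 × 0.37 = 37
  Oral exam 45 × 0.31 = 13.95
  Lab reports 74 × 0.15 = 11.1
Sum = 75.65
75.65 is ≥ 60.5 and < 82 → Meets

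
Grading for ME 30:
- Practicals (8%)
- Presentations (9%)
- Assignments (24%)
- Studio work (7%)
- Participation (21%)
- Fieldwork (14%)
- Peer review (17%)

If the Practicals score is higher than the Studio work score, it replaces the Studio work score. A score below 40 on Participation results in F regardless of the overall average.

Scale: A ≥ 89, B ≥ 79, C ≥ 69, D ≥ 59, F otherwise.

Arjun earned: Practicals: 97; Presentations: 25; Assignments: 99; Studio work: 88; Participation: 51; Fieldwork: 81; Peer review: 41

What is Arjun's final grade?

C

Practicals (97) > Studio work (88), so Studio work counts as 97.
Participation score 51 ≥ 40: minimum met.
Weighted total:
  Practicals 97 × 0.08 = 7.76
  Presentations 25 × 0.09 = 2.25
  Assignments 99 × 0.24 = 23.76
  Studio work 97 × 0.07 = 6.79
  Participation 51 × 0.21 = 10.71
  Fieldwork 81 × 0.14 = 11.34
  Peer review 41 × 0.17 = 6.97
Sum = 69.58
69.58 is ≥ 69 and < 79 → C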